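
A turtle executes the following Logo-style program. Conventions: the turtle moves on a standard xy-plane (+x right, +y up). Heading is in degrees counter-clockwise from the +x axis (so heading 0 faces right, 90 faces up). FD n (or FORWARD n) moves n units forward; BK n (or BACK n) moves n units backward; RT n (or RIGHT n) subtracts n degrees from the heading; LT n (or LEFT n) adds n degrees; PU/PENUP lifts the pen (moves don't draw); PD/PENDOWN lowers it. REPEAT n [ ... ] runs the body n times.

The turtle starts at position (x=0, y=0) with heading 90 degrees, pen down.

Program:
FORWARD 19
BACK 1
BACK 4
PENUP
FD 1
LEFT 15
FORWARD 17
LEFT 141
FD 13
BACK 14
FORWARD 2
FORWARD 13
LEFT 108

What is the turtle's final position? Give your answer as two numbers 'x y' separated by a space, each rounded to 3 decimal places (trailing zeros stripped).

Answer: -10.094 18.631

Derivation:
Executing turtle program step by step:
Start: pos=(0,0), heading=90, pen down
FD 19: (0,0) -> (0,19) [heading=90, draw]
BK 1: (0,19) -> (0,18) [heading=90, draw]
BK 4: (0,18) -> (0,14) [heading=90, draw]
PU: pen up
FD 1: (0,14) -> (0,15) [heading=90, move]
LT 15: heading 90 -> 105
FD 17: (0,15) -> (-4.4,31.421) [heading=105, move]
LT 141: heading 105 -> 246
FD 13: (-4.4,31.421) -> (-9.688,19.545) [heading=246, move]
BK 14: (-9.688,19.545) -> (-3.993,32.334) [heading=246, move]
FD 2: (-3.993,32.334) -> (-4.807,30.507) [heading=246, move]
FD 13: (-4.807,30.507) -> (-10.094,18.631) [heading=246, move]
LT 108: heading 246 -> 354
Final: pos=(-10.094,18.631), heading=354, 3 segment(s) drawn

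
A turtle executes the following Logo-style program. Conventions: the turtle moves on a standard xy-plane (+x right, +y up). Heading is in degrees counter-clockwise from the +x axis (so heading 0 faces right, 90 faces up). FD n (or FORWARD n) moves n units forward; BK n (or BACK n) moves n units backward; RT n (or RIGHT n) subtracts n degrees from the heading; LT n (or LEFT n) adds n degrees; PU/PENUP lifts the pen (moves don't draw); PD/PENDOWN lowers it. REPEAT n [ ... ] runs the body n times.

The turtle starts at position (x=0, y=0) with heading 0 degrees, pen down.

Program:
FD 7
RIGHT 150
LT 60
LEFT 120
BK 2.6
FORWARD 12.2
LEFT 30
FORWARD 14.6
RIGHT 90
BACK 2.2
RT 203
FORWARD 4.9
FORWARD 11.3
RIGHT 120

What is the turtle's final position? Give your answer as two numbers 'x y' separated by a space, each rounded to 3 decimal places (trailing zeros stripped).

Answer: 10.959 31.482

Derivation:
Executing turtle program step by step:
Start: pos=(0,0), heading=0, pen down
FD 7: (0,0) -> (7,0) [heading=0, draw]
RT 150: heading 0 -> 210
LT 60: heading 210 -> 270
LT 120: heading 270 -> 30
BK 2.6: (7,0) -> (4.748,-1.3) [heading=30, draw]
FD 12.2: (4.748,-1.3) -> (15.314,4.8) [heading=30, draw]
LT 30: heading 30 -> 60
FD 14.6: (15.314,4.8) -> (22.614,17.444) [heading=60, draw]
RT 90: heading 60 -> 330
BK 2.2: (22.614,17.444) -> (20.709,18.544) [heading=330, draw]
RT 203: heading 330 -> 127
FD 4.9: (20.709,18.544) -> (17.76,22.457) [heading=127, draw]
FD 11.3: (17.76,22.457) -> (10.959,31.482) [heading=127, draw]
RT 120: heading 127 -> 7
Final: pos=(10.959,31.482), heading=7, 7 segment(s) drawn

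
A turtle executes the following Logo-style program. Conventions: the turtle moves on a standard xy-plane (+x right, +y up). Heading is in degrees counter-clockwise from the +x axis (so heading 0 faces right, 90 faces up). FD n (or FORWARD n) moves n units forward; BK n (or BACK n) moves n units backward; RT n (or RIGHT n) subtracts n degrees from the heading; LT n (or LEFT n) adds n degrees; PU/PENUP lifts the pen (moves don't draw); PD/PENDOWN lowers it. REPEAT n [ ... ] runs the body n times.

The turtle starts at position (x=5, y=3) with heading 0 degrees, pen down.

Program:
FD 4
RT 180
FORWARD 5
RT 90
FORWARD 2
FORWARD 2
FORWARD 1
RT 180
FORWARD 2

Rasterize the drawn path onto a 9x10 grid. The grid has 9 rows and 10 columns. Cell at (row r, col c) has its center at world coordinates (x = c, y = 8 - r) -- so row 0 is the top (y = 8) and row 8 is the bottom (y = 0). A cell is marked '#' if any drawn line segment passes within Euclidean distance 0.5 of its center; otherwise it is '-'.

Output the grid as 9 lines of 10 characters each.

Answer: ----#-----
----#-----
----#-----
----#-----
----#-----
----######
----------
----------
----------

Derivation:
Segment 0: (5,3) -> (9,3)
Segment 1: (9,3) -> (4,3)
Segment 2: (4,3) -> (4,5)
Segment 3: (4,5) -> (4,7)
Segment 4: (4,7) -> (4,8)
Segment 5: (4,8) -> (4,6)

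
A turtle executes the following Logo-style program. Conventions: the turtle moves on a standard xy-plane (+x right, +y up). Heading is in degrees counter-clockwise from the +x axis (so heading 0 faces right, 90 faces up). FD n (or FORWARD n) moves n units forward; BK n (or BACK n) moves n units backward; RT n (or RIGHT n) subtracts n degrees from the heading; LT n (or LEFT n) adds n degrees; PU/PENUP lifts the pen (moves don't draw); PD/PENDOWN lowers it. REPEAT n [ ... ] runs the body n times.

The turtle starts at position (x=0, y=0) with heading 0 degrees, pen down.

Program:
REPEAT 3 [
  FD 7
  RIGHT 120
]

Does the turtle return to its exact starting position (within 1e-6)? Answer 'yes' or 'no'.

Executing turtle program step by step:
Start: pos=(0,0), heading=0, pen down
REPEAT 3 [
  -- iteration 1/3 --
  FD 7: (0,0) -> (7,0) [heading=0, draw]
  RT 120: heading 0 -> 240
  -- iteration 2/3 --
  FD 7: (7,0) -> (3.5,-6.062) [heading=240, draw]
  RT 120: heading 240 -> 120
  -- iteration 3/3 --
  FD 7: (3.5,-6.062) -> (0,0) [heading=120, draw]
  RT 120: heading 120 -> 0
]
Final: pos=(0,0), heading=0, 3 segment(s) drawn

Start position: (0, 0)
Final position: (0, 0)
Distance = 0; < 1e-6 -> CLOSED

Answer: yes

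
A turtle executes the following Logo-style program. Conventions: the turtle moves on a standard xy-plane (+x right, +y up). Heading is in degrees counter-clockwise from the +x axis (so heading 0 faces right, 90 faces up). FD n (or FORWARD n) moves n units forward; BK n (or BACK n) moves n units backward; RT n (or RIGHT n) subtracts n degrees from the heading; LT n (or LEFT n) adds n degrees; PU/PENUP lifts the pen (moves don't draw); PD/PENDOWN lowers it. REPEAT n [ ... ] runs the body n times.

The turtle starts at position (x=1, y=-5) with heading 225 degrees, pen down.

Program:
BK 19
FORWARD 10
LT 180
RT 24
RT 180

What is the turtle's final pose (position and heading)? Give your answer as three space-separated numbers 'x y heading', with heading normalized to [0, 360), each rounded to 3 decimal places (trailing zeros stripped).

Answer: 7.364 1.364 201

Derivation:
Executing turtle program step by step:
Start: pos=(1,-5), heading=225, pen down
BK 19: (1,-5) -> (14.435,8.435) [heading=225, draw]
FD 10: (14.435,8.435) -> (7.364,1.364) [heading=225, draw]
LT 180: heading 225 -> 45
RT 24: heading 45 -> 21
RT 180: heading 21 -> 201
Final: pos=(7.364,1.364), heading=201, 2 segment(s) drawn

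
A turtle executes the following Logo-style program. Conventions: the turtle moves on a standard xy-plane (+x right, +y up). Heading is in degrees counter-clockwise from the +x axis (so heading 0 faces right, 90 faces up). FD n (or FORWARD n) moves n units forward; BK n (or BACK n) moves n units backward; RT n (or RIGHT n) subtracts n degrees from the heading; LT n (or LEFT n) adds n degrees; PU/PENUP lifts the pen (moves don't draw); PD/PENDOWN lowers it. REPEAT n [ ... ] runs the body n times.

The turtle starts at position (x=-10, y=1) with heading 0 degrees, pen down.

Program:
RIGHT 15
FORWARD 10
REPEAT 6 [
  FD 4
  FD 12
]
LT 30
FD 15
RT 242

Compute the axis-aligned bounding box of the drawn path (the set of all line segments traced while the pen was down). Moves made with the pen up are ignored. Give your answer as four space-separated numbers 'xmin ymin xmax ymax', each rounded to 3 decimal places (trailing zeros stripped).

Executing turtle program step by step:
Start: pos=(-10,1), heading=0, pen down
RT 15: heading 0 -> 345
FD 10: (-10,1) -> (-0.341,-1.588) [heading=345, draw]
REPEAT 6 [
  -- iteration 1/6 --
  FD 4: (-0.341,-1.588) -> (3.523,-2.623) [heading=345, draw]
  FD 12: (3.523,-2.623) -> (15.114,-5.729) [heading=345, draw]
  -- iteration 2/6 --
  FD 4: (15.114,-5.729) -> (18.978,-6.765) [heading=345, draw]
  FD 12: (18.978,-6.765) -> (30.569,-9.87) [heading=345, draw]
  -- iteration 3/6 --
  FD 4: (30.569,-9.87) -> (34.433,-10.906) [heading=345, draw]
  FD 12: (34.433,-10.906) -> (46.024,-14.012) [heading=345, draw]
  -- iteration 4/6 --
  FD 4: (46.024,-14.012) -> (49.887,-15.047) [heading=345, draw]
  FD 12: (49.887,-15.047) -> (61.479,-18.153) [heading=345, draw]
  -- iteration 5/6 --
  FD 4: (61.479,-18.153) -> (65.342,-19.188) [heading=345, draw]
  FD 12: (65.342,-19.188) -> (76.933,-22.294) [heading=345, draw]
  -- iteration 6/6 --
  FD 4: (76.933,-22.294) -> (80.797,-23.329) [heading=345, draw]
  FD 12: (80.797,-23.329) -> (92.388,-26.435) [heading=345, draw]
]
LT 30: heading 345 -> 15
FD 15: (92.388,-26.435) -> (106.877,-22.553) [heading=15, draw]
RT 242: heading 15 -> 133
Final: pos=(106.877,-22.553), heading=133, 14 segment(s) drawn

Segment endpoints: x in {-10, -0.341, 3.523, 15.114, 18.978, 30.569, 34.433, 46.024, 49.887, 61.479, 65.342, 76.933, 80.797, 92.388, 106.877}, y in {-26.435, -23.329, -22.553, -22.294, -19.188, -18.153, -15.047, -14.012, -10.906, -9.87, -6.765, -5.729, -2.623, -1.588, 1}
xmin=-10, ymin=-26.435, xmax=106.877, ymax=1

Answer: -10 -26.435 106.877 1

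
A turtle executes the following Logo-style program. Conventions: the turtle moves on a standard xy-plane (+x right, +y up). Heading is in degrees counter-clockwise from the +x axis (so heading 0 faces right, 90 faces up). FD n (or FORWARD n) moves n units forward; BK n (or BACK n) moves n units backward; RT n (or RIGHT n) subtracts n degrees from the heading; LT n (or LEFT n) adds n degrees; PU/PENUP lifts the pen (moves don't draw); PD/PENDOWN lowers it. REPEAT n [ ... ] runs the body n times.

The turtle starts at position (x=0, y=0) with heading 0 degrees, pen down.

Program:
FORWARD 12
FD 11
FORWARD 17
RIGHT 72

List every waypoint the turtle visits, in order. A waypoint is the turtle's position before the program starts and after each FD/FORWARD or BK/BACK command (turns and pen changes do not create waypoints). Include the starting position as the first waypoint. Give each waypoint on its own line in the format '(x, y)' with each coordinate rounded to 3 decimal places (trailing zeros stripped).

Executing turtle program step by step:
Start: pos=(0,0), heading=0, pen down
FD 12: (0,0) -> (12,0) [heading=0, draw]
FD 11: (12,0) -> (23,0) [heading=0, draw]
FD 17: (23,0) -> (40,0) [heading=0, draw]
RT 72: heading 0 -> 288
Final: pos=(40,0), heading=288, 3 segment(s) drawn
Waypoints (4 total):
(0, 0)
(12, 0)
(23, 0)
(40, 0)

Answer: (0, 0)
(12, 0)
(23, 0)
(40, 0)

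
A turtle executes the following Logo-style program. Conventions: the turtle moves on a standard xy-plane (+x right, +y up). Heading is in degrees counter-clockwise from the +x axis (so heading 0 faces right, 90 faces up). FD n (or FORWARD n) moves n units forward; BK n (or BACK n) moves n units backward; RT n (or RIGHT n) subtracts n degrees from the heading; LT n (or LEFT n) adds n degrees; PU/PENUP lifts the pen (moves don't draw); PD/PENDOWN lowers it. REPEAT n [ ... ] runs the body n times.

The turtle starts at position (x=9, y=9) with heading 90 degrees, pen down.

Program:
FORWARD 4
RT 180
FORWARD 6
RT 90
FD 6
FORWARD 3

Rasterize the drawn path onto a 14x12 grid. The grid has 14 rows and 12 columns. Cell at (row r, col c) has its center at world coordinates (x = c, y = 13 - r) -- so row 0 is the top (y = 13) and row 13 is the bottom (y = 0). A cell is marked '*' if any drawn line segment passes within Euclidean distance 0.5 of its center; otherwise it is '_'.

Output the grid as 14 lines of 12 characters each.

Segment 0: (9,9) -> (9,13)
Segment 1: (9,13) -> (9,7)
Segment 2: (9,7) -> (3,7)
Segment 3: (3,7) -> (0,7)

Answer: _________*__
_________*__
_________*__
_________*__
_________*__
_________*__
**********__
____________
____________
____________
____________
____________
____________
____________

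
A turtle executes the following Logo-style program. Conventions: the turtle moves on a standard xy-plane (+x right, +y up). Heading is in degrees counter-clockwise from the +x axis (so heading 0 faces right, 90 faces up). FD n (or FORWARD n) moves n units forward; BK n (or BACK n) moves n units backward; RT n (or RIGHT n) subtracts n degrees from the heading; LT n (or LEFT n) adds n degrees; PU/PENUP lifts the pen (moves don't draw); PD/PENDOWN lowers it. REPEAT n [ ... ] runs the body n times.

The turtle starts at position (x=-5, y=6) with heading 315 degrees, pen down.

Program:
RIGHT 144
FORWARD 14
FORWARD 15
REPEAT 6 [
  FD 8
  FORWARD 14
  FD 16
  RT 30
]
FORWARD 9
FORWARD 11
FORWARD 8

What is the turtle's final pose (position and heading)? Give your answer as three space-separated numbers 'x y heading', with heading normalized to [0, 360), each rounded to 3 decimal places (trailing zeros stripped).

Answer: -21.335 152.173 351

Derivation:
Executing turtle program step by step:
Start: pos=(-5,6), heading=315, pen down
RT 144: heading 315 -> 171
FD 14: (-5,6) -> (-18.828,8.19) [heading=171, draw]
FD 15: (-18.828,8.19) -> (-33.643,10.537) [heading=171, draw]
REPEAT 6 [
  -- iteration 1/6 --
  FD 8: (-33.643,10.537) -> (-41.544,11.788) [heading=171, draw]
  FD 14: (-41.544,11.788) -> (-55.372,13.978) [heading=171, draw]
  FD 16: (-55.372,13.978) -> (-71.175,16.481) [heading=171, draw]
  RT 30: heading 171 -> 141
  -- iteration 2/6 --
  FD 8: (-71.175,16.481) -> (-77.392,21.516) [heading=141, draw]
  FD 14: (-77.392,21.516) -> (-88.272,30.326) [heading=141, draw]
  FD 16: (-88.272,30.326) -> (-100.707,40.395) [heading=141, draw]
  RT 30: heading 141 -> 111
  -- iteration 3/6 --
  FD 8: (-100.707,40.395) -> (-103.574,47.864) [heading=111, draw]
  FD 14: (-103.574,47.864) -> (-108.591,60.934) [heading=111, draw]
  FD 16: (-108.591,60.934) -> (-114.325,75.871) [heading=111, draw]
  RT 30: heading 111 -> 81
  -- iteration 4/6 --
  FD 8: (-114.325,75.871) -> (-113.073,83.773) [heading=81, draw]
  FD 14: (-113.073,83.773) -> (-110.883,97.6) [heading=81, draw]
  FD 16: (-110.883,97.6) -> (-108.38,113.403) [heading=81, draw]
  RT 30: heading 81 -> 51
  -- iteration 5/6 --
  FD 8: (-108.38,113.403) -> (-103.346,119.621) [heading=51, draw]
  FD 14: (-103.346,119.621) -> (-94.535,130.501) [heading=51, draw]
  FD 16: (-94.535,130.501) -> (-84.466,142.935) [heading=51, draw]
  RT 30: heading 51 -> 21
  -- iteration 6/6 --
  FD 8: (-84.466,142.935) -> (-76.997,145.802) [heading=21, draw]
  FD 14: (-76.997,145.802) -> (-63.927,150.819) [heading=21, draw]
  FD 16: (-63.927,150.819) -> (-48.99,156.553) [heading=21, draw]
  RT 30: heading 21 -> 351
]
FD 9: (-48.99,156.553) -> (-40.101,155.145) [heading=351, draw]
FD 11: (-40.101,155.145) -> (-29.236,153.424) [heading=351, draw]
FD 8: (-29.236,153.424) -> (-21.335,152.173) [heading=351, draw]
Final: pos=(-21.335,152.173), heading=351, 23 segment(s) drawn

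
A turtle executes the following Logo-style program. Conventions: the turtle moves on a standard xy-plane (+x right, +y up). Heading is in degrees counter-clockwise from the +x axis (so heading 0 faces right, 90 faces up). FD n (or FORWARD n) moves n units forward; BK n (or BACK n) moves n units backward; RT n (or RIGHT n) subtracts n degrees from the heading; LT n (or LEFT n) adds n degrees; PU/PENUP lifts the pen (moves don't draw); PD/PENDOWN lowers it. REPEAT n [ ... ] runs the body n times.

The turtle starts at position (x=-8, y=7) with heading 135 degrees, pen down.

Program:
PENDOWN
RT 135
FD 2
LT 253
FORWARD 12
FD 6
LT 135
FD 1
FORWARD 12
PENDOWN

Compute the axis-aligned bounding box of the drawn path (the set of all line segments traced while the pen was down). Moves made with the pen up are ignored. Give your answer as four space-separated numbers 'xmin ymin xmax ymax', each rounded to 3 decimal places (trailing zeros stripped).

Executing turtle program step by step:
Start: pos=(-8,7), heading=135, pen down
PD: pen down
RT 135: heading 135 -> 0
FD 2: (-8,7) -> (-6,7) [heading=0, draw]
LT 253: heading 0 -> 253
FD 12: (-6,7) -> (-9.508,-4.476) [heading=253, draw]
FD 6: (-9.508,-4.476) -> (-11.263,-10.213) [heading=253, draw]
LT 135: heading 253 -> 28
FD 1: (-11.263,-10.213) -> (-10.38,-9.744) [heading=28, draw]
FD 12: (-10.38,-9.744) -> (0.216,-4.11) [heading=28, draw]
PD: pen down
Final: pos=(0.216,-4.11), heading=28, 5 segment(s) drawn

Segment endpoints: x in {-11.263, -10.38, -9.508, -8, -6, 0.216}, y in {-10.213, -9.744, -4.476, -4.11, 7}
xmin=-11.263, ymin=-10.213, xmax=0.216, ymax=7

Answer: -11.263 -10.213 0.216 7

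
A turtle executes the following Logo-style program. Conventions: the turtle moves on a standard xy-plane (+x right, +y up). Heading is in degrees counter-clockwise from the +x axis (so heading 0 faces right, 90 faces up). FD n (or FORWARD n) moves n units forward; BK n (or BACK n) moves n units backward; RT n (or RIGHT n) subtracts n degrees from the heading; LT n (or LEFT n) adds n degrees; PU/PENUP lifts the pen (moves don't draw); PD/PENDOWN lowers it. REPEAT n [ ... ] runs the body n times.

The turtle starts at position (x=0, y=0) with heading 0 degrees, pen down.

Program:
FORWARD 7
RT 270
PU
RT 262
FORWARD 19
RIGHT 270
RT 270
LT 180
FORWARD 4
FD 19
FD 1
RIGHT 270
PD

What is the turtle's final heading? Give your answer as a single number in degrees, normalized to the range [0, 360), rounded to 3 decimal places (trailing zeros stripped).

Executing turtle program step by step:
Start: pos=(0,0), heading=0, pen down
FD 7: (0,0) -> (7,0) [heading=0, draw]
RT 270: heading 0 -> 90
PU: pen up
RT 262: heading 90 -> 188
FD 19: (7,0) -> (-11.815,-2.644) [heading=188, move]
RT 270: heading 188 -> 278
RT 270: heading 278 -> 8
LT 180: heading 8 -> 188
FD 4: (-11.815,-2.644) -> (-15.776,-3.201) [heading=188, move]
FD 19: (-15.776,-3.201) -> (-34.591,-5.845) [heading=188, move]
FD 1: (-34.591,-5.845) -> (-35.582,-5.984) [heading=188, move]
RT 270: heading 188 -> 278
PD: pen down
Final: pos=(-35.582,-5.984), heading=278, 1 segment(s) drawn

Answer: 278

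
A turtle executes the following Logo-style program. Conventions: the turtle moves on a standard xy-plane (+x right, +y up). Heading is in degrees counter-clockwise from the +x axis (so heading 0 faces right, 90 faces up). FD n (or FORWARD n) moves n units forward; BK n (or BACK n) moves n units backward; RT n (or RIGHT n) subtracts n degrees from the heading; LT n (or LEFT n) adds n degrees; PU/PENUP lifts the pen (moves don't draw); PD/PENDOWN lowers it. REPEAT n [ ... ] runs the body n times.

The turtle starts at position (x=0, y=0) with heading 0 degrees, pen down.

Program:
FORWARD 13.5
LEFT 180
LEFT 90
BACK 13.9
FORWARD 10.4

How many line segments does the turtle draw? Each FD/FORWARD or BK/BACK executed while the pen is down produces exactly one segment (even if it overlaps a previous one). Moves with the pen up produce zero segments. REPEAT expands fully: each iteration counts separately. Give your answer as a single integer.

Executing turtle program step by step:
Start: pos=(0,0), heading=0, pen down
FD 13.5: (0,0) -> (13.5,0) [heading=0, draw]
LT 180: heading 0 -> 180
LT 90: heading 180 -> 270
BK 13.9: (13.5,0) -> (13.5,13.9) [heading=270, draw]
FD 10.4: (13.5,13.9) -> (13.5,3.5) [heading=270, draw]
Final: pos=(13.5,3.5), heading=270, 3 segment(s) drawn
Segments drawn: 3

Answer: 3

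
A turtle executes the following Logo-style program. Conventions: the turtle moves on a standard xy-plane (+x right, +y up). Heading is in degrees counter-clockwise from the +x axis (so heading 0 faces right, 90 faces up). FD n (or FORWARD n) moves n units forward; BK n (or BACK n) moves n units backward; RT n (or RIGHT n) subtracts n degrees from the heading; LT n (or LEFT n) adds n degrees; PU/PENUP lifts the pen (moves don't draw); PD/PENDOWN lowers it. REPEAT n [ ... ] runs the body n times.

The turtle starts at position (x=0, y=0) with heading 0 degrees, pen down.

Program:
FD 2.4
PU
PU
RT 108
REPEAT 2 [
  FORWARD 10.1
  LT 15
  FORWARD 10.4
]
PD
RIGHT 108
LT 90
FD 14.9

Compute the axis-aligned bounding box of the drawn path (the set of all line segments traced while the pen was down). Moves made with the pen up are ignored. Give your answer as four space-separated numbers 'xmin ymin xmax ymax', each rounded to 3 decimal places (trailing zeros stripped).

Answer: -1.189 -55.069 2.4 0

Derivation:
Executing turtle program step by step:
Start: pos=(0,0), heading=0, pen down
FD 2.4: (0,0) -> (2.4,0) [heading=0, draw]
PU: pen up
PU: pen up
RT 108: heading 0 -> 252
REPEAT 2 [
  -- iteration 1/2 --
  FD 10.1: (2.4,0) -> (-0.721,-9.606) [heading=252, move]
  LT 15: heading 252 -> 267
  FD 10.4: (-0.721,-9.606) -> (-1.265,-19.991) [heading=267, move]
  -- iteration 2/2 --
  FD 10.1: (-1.265,-19.991) -> (-1.794,-30.078) [heading=267, move]
  LT 15: heading 267 -> 282
  FD 10.4: (-1.794,-30.078) -> (0.368,-40.25) [heading=282, move]
]
PD: pen down
RT 108: heading 282 -> 174
LT 90: heading 174 -> 264
FD 14.9: (0.368,-40.25) -> (-1.189,-55.069) [heading=264, draw]
Final: pos=(-1.189,-55.069), heading=264, 2 segment(s) drawn

Segment endpoints: x in {-1.189, 0, 0.368, 2.4}, y in {-55.069, -40.25, 0}
xmin=-1.189, ymin=-55.069, xmax=2.4, ymax=0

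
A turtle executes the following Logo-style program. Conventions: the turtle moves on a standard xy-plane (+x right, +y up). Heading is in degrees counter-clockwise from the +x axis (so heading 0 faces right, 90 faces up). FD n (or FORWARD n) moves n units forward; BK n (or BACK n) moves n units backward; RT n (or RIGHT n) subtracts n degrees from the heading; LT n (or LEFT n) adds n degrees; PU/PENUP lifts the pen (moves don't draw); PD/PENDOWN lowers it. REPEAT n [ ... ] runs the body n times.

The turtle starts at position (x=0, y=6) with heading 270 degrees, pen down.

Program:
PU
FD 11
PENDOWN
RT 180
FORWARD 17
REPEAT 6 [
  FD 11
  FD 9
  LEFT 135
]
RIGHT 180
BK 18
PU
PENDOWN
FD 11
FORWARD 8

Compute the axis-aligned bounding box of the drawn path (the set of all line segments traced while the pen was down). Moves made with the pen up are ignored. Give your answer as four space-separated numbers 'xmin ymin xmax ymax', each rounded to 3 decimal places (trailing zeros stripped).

Answer: -14.142 -5 6.858 32

Derivation:
Executing turtle program step by step:
Start: pos=(0,6), heading=270, pen down
PU: pen up
FD 11: (0,6) -> (0,-5) [heading=270, move]
PD: pen down
RT 180: heading 270 -> 90
FD 17: (0,-5) -> (0,12) [heading=90, draw]
REPEAT 6 [
  -- iteration 1/6 --
  FD 11: (0,12) -> (0,23) [heading=90, draw]
  FD 9: (0,23) -> (0,32) [heading=90, draw]
  LT 135: heading 90 -> 225
  -- iteration 2/6 --
  FD 11: (0,32) -> (-7.778,24.222) [heading=225, draw]
  FD 9: (-7.778,24.222) -> (-14.142,17.858) [heading=225, draw]
  LT 135: heading 225 -> 0
  -- iteration 3/6 --
  FD 11: (-14.142,17.858) -> (-3.142,17.858) [heading=0, draw]
  FD 9: (-3.142,17.858) -> (5.858,17.858) [heading=0, draw]
  LT 135: heading 0 -> 135
  -- iteration 4/6 --
  FD 11: (5.858,17.858) -> (-1.92,25.636) [heading=135, draw]
  FD 9: (-1.92,25.636) -> (-8.284,32) [heading=135, draw]
  LT 135: heading 135 -> 270
  -- iteration 5/6 --
  FD 11: (-8.284,32) -> (-8.284,21) [heading=270, draw]
  FD 9: (-8.284,21) -> (-8.284,12) [heading=270, draw]
  LT 135: heading 270 -> 45
  -- iteration 6/6 --
  FD 11: (-8.284,12) -> (-0.506,19.778) [heading=45, draw]
  FD 9: (-0.506,19.778) -> (5.858,26.142) [heading=45, draw]
  LT 135: heading 45 -> 180
]
RT 180: heading 180 -> 0
BK 18: (5.858,26.142) -> (-12.142,26.142) [heading=0, draw]
PU: pen up
PD: pen down
FD 11: (-12.142,26.142) -> (-1.142,26.142) [heading=0, draw]
FD 8: (-1.142,26.142) -> (6.858,26.142) [heading=0, draw]
Final: pos=(6.858,26.142), heading=0, 16 segment(s) drawn

Segment endpoints: x in {-14.142, -12.142, -8.284, -8.284, -8.284, -7.778, -3.142, -1.92, -1.142, -0.506, 0, 0, 0, 0, 5.858, 5.858, 6.858}, y in {-5, 12, 12, 17.858, 17.858, 17.858, 19.778, 21, 23, 24.222, 25.636, 26.142, 26.142, 26.142, 32, 32}
xmin=-14.142, ymin=-5, xmax=6.858, ymax=32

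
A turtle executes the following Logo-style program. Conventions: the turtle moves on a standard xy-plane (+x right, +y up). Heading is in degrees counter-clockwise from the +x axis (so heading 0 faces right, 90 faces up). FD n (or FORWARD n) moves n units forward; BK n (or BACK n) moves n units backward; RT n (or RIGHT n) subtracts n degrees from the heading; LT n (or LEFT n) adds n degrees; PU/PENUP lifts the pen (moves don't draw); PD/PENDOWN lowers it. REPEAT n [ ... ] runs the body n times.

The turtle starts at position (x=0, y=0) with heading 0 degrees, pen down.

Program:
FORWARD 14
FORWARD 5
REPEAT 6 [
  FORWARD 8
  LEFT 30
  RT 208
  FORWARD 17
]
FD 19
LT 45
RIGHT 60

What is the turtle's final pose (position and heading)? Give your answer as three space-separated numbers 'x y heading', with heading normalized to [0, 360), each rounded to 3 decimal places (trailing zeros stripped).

Answer: 37.441 4.881 357

Derivation:
Executing turtle program step by step:
Start: pos=(0,0), heading=0, pen down
FD 14: (0,0) -> (14,0) [heading=0, draw]
FD 5: (14,0) -> (19,0) [heading=0, draw]
REPEAT 6 [
  -- iteration 1/6 --
  FD 8: (19,0) -> (27,0) [heading=0, draw]
  LT 30: heading 0 -> 30
  RT 208: heading 30 -> 182
  FD 17: (27,0) -> (10.01,-0.593) [heading=182, draw]
  -- iteration 2/6 --
  FD 8: (10.01,-0.593) -> (2.015,-0.872) [heading=182, draw]
  LT 30: heading 182 -> 212
  RT 208: heading 212 -> 4
  FD 17: (2.015,-0.872) -> (18.974,0.313) [heading=4, draw]
  -- iteration 3/6 --
  FD 8: (18.974,0.313) -> (26.954,0.871) [heading=4, draw]
  LT 30: heading 4 -> 34
  RT 208: heading 34 -> 186
  FD 17: (26.954,0.871) -> (10.047,-0.906) [heading=186, draw]
  -- iteration 4/6 --
  FD 8: (10.047,-0.906) -> (2.091,-1.742) [heading=186, draw]
  LT 30: heading 186 -> 216
  RT 208: heading 216 -> 8
  FD 17: (2.091,-1.742) -> (18.926,0.624) [heading=8, draw]
  -- iteration 5/6 --
  FD 8: (18.926,0.624) -> (26.848,1.738) [heading=8, draw]
  LT 30: heading 8 -> 38
  RT 208: heading 38 -> 190
  FD 17: (26.848,1.738) -> (10.106,-1.214) [heading=190, draw]
  -- iteration 6/6 --
  FD 8: (10.106,-1.214) -> (2.228,-2.604) [heading=190, draw]
  LT 30: heading 190 -> 220
  RT 208: heading 220 -> 12
  FD 17: (2.228,-2.604) -> (18.856,0.931) [heading=12, draw]
]
FD 19: (18.856,0.931) -> (37.441,4.881) [heading=12, draw]
LT 45: heading 12 -> 57
RT 60: heading 57 -> 357
Final: pos=(37.441,4.881), heading=357, 15 segment(s) drawn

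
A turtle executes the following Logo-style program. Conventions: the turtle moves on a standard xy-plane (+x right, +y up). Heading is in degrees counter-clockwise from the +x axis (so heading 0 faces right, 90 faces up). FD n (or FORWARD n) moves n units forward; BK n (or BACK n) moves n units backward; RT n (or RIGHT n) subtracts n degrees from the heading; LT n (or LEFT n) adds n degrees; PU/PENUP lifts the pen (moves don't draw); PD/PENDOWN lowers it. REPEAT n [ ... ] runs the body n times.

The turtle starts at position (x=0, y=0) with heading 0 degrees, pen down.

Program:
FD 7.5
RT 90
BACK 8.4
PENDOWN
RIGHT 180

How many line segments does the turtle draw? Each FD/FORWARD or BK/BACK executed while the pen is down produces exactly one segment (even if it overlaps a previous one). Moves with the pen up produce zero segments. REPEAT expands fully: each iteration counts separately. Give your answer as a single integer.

Answer: 2

Derivation:
Executing turtle program step by step:
Start: pos=(0,0), heading=0, pen down
FD 7.5: (0,0) -> (7.5,0) [heading=0, draw]
RT 90: heading 0 -> 270
BK 8.4: (7.5,0) -> (7.5,8.4) [heading=270, draw]
PD: pen down
RT 180: heading 270 -> 90
Final: pos=(7.5,8.4), heading=90, 2 segment(s) drawn
Segments drawn: 2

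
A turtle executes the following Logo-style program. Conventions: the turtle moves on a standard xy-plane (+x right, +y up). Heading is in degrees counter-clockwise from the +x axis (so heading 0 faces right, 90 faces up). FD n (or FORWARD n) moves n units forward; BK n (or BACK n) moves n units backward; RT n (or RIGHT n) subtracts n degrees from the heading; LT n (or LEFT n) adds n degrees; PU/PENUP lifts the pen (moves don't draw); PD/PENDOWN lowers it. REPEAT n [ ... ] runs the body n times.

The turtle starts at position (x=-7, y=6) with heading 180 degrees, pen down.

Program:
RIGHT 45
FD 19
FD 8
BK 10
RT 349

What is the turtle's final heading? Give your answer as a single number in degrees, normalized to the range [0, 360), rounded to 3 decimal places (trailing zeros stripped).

Answer: 146

Derivation:
Executing turtle program step by step:
Start: pos=(-7,6), heading=180, pen down
RT 45: heading 180 -> 135
FD 19: (-7,6) -> (-20.435,19.435) [heading=135, draw]
FD 8: (-20.435,19.435) -> (-26.092,25.092) [heading=135, draw]
BK 10: (-26.092,25.092) -> (-19.021,18.021) [heading=135, draw]
RT 349: heading 135 -> 146
Final: pos=(-19.021,18.021), heading=146, 3 segment(s) drawn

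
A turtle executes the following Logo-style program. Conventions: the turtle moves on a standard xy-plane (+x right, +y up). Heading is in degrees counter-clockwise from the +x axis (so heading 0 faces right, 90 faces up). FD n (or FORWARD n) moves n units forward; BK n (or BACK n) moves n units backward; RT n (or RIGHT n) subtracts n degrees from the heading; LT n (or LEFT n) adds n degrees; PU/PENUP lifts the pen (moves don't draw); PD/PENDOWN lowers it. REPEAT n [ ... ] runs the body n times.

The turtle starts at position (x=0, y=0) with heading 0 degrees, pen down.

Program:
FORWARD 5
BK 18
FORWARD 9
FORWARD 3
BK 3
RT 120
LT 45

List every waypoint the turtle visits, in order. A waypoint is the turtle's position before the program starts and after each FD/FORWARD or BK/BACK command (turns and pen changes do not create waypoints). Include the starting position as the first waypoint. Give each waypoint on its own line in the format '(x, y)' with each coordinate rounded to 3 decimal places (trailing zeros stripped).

Executing turtle program step by step:
Start: pos=(0,0), heading=0, pen down
FD 5: (0,0) -> (5,0) [heading=0, draw]
BK 18: (5,0) -> (-13,0) [heading=0, draw]
FD 9: (-13,0) -> (-4,0) [heading=0, draw]
FD 3: (-4,0) -> (-1,0) [heading=0, draw]
BK 3: (-1,0) -> (-4,0) [heading=0, draw]
RT 120: heading 0 -> 240
LT 45: heading 240 -> 285
Final: pos=(-4,0), heading=285, 5 segment(s) drawn
Waypoints (6 total):
(0, 0)
(5, 0)
(-13, 0)
(-4, 0)
(-1, 0)
(-4, 0)

Answer: (0, 0)
(5, 0)
(-13, 0)
(-4, 0)
(-1, 0)
(-4, 0)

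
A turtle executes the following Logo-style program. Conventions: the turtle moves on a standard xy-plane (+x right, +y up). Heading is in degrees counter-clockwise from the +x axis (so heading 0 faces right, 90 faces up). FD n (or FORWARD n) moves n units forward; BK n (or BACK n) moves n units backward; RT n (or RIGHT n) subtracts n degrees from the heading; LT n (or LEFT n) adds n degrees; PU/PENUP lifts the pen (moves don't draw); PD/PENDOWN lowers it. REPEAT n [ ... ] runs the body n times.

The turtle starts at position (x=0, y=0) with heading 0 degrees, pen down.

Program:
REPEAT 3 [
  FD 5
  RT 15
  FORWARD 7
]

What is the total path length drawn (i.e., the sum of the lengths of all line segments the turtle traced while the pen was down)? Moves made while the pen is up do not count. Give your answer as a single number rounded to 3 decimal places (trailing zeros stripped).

Executing turtle program step by step:
Start: pos=(0,0), heading=0, pen down
REPEAT 3 [
  -- iteration 1/3 --
  FD 5: (0,0) -> (5,0) [heading=0, draw]
  RT 15: heading 0 -> 345
  FD 7: (5,0) -> (11.761,-1.812) [heading=345, draw]
  -- iteration 2/3 --
  FD 5: (11.761,-1.812) -> (16.591,-3.106) [heading=345, draw]
  RT 15: heading 345 -> 330
  FD 7: (16.591,-3.106) -> (22.653,-6.606) [heading=330, draw]
  -- iteration 3/3 --
  FD 5: (22.653,-6.606) -> (26.983,-9.106) [heading=330, draw]
  RT 15: heading 330 -> 315
  FD 7: (26.983,-9.106) -> (31.933,-14.056) [heading=315, draw]
]
Final: pos=(31.933,-14.056), heading=315, 6 segment(s) drawn

Segment lengths:
  seg 1: (0,0) -> (5,0), length = 5
  seg 2: (5,0) -> (11.761,-1.812), length = 7
  seg 3: (11.761,-1.812) -> (16.591,-3.106), length = 5
  seg 4: (16.591,-3.106) -> (22.653,-6.606), length = 7
  seg 5: (22.653,-6.606) -> (26.983,-9.106), length = 5
  seg 6: (26.983,-9.106) -> (31.933,-14.056), length = 7
Total = 36

Answer: 36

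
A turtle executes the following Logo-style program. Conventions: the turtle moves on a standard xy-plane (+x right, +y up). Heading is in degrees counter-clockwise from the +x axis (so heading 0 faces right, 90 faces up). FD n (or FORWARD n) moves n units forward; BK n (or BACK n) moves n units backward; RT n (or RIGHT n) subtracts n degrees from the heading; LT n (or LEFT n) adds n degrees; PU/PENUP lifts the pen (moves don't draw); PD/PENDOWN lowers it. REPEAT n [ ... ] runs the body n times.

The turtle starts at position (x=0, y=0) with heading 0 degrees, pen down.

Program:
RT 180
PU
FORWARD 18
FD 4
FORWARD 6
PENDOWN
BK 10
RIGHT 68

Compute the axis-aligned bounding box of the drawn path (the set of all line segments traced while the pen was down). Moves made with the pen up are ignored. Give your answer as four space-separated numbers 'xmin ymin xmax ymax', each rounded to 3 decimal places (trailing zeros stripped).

Executing turtle program step by step:
Start: pos=(0,0), heading=0, pen down
RT 180: heading 0 -> 180
PU: pen up
FD 18: (0,0) -> (-18,0) [heading=180, move]
FD 4: (-18,0) -> (-22,0) [heading=180, move]
FD 6: (-22,0) -> (-28,0) [heading=180, move]
PD: pen down
BK 10: (-28,0) -> (-18,0) [heading=180, draw]
RT 68: heading 180 -> 112
Final: pos=(-18,0), heading=112, 1 segment(s) drawn

Segment endpoints: x in {-28, -18}, y in {0, 0}
xmin=-28, ymin=0, xmax=-18, ymax=0

Answer: -28 0 -18 0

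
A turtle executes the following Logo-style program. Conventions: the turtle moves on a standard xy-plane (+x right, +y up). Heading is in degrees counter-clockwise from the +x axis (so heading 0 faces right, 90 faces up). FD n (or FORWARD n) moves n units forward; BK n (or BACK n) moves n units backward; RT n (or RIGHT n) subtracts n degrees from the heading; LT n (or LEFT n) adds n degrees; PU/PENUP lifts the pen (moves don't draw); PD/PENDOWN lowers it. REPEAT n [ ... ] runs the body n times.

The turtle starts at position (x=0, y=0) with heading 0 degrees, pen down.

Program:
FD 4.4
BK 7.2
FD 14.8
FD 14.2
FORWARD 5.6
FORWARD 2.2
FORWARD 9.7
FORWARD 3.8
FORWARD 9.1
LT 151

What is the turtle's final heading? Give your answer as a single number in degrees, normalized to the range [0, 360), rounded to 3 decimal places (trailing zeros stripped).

Executing turtle program step by step:
Start: pos=(0,0), heading=0, pen down
FD 4.4: (0,0) -> (4.4,0) [heading=0, draw]
BK 7.2: (4.4,0) -> (-2.8,0) [heading=0, draw]
FD 14.8: (-2.8,0) -> (12,0) [heading=0, draw]
FD 14.2: (12,0) -> (26.2,0) [heading=0, draw]
FD 5.6: (26.2,0) -> (31.8,0) [heading=0, draw]
FD 2.2: (31.8,0) -> (34,0) [heading=0, draw]
FD 9.7: (34,0) -> (43.7,0) [heading=0, draw]
FD 3.8: (43.7,0) -> (47.5,0) [heading=0, draw]
FD 9.1: (47.5,0) -> (56.6,0) [heading=0, draw]
LT 151: heading 0 -> 151
Final: pos=(56.6,0), heading=151, 9 segment(s) drawn

Answer: 151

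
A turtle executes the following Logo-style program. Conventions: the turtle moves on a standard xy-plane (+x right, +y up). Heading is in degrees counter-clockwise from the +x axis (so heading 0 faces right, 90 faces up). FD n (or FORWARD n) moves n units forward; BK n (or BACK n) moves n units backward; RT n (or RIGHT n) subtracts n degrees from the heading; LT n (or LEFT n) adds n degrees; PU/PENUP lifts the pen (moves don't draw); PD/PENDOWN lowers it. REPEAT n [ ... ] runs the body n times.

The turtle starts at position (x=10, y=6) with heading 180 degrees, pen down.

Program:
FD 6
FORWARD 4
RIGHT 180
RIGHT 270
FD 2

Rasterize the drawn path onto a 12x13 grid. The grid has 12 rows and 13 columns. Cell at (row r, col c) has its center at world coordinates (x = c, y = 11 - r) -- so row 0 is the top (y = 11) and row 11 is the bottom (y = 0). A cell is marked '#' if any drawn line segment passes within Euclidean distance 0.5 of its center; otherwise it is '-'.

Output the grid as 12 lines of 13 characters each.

Segment 0: (10,6) -> (4,6)
Segment 1: (4,6) -> (0,6)
Segment 2: (0,6) -> (-0,8)

Answer: -------------
-------------
-------------
#------------
#------------
###########--
-------------
-------------
-------------
-------------
-------------
-------------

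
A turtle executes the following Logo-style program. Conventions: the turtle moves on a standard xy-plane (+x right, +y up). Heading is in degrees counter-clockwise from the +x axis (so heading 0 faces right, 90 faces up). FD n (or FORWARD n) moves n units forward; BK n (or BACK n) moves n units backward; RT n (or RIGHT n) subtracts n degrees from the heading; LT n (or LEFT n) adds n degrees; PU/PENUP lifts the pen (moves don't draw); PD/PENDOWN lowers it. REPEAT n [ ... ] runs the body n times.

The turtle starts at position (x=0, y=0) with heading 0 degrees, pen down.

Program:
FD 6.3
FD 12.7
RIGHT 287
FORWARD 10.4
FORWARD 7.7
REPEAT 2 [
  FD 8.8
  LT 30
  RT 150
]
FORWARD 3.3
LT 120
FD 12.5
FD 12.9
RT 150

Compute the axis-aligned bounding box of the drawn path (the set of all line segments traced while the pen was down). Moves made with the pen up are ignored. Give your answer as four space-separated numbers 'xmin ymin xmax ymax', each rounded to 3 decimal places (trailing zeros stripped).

Answer: 0 -0.03 46.974 25.725

Derivation:
Executing turtle program step by step:
Start: pos=(0,0), heading=0, pen down
FD 6.3: (0,0) -> (6.3,0) [heading=0, draw]
FD 12.7: (6.3,0) -> (19,0) [heading=0, draw]
RT 287: heading 0 -> 73
FD 10.4: (19,0) -> (22.041,9.946) [heading=73, draw]
FD 7.7: (22.041,9.946) -> (24.292,17.309) [heading=73, draw]
REPEAT 2 [
  -- iteration 1/2 --
  FD 8.8: (24.292,17.309) -> (26.865,25.725) [heading=73, draw]
  LT 30: heading 73 -> 103
  RT 150: heading 103 -> 313
  -- iteration 2/2 --
  FD 8.8: (26.865,25.725) -> (32.866,19.289) [heading=313, draw]
  LT 30: heading 313 -> 343
  RT 150: heading 343 -> 193
]
FD 3.3: (32.866,19.289) -> (29.651,18.546) [heading=193, draw]
LT 120: heading 193 -> 313
FD 12.5: (29.651,18.546) -> (38.176,9.404) [heading=313, draw]
FD 12.9: (38.176,9.404) -> (46.974,-0.03) [heading=313, draw]
RT 150: heading 313 -> 163
Final: pos=(46.974,-0.03), heading=163, 9 segment(s) drawn

Segment endpoints: x in {0, 6.3, 19, 22.041, 24.292, 26.865, 29.651, 32.866, 38.176, 46.974}, y in {-0.03, 0, 9.404, 9.946, 17.309, 18.546, 19.289, 25.725}
xmin=0, ymin=-0.03, xmax=46.974, ymax=25.725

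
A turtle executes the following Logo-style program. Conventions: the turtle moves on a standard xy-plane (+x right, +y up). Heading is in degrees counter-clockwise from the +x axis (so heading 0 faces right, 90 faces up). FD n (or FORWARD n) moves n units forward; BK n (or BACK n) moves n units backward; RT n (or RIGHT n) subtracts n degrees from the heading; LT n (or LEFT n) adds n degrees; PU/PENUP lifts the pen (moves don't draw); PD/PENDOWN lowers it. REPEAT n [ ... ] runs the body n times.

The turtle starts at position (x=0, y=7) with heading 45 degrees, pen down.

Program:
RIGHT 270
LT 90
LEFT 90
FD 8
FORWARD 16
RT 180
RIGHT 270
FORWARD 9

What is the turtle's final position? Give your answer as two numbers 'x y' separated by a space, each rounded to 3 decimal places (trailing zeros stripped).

Answer: 10.607 -16.335

Derivation:
Executing turtle program step by step:
Start: pos=(0,7), heading=45, pen down
RT 270: heading 45 -> 135
LT 90: heading 135 -> 225
LT 90: heading 225 -> 315
FD 8: (0,7) -> (5.657,1.343) [heading=315, draw]
FD 16: (5.657,1.343) -> (16.971,-9.971) [heading=315, draw]
RT 180: heading 315 -> 135
RT 270: heading 135 -> 225
FD 9: (16.971,-9.971) -> (10.607,-16.335) [heading=225, draw]
Final: pos=(10.607,-16.335), heading=225, 3 segment(s) drawn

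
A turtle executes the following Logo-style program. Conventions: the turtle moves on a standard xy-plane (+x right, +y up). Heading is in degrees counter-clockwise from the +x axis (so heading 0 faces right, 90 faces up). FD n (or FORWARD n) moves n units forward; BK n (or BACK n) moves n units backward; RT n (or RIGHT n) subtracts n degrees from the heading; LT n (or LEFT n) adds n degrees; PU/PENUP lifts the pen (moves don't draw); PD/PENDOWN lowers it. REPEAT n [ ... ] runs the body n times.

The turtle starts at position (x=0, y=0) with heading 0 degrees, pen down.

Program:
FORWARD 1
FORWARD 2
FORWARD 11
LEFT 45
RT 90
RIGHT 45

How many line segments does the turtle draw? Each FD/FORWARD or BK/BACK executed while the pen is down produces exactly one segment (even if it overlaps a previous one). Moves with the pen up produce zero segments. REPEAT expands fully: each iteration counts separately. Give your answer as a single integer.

Answer: 3

Derivation:
Executing turtle program step by step:
Start: pos=(0,0), heading=0, pen down
FD 1: (0,0) -> (1,0) [heading=0, draw]
FD 2: (1,0) -> (3,0) [heading=0, draw]
FD 11: (3,0) -> (14,0) [heading=0, draw]
LT 45: heading 0 -> 45
RT 90: heading 45 -> 315
RT 45: heading 315 -> 270
Final: pos=(14,0), heading=270, 3 segment(s) drawn
Segments drawn: 3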